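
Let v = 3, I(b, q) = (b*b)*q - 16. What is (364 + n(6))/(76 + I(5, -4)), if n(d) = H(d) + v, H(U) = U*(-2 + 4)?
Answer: -379/40 ≈ -9.4750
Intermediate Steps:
H(U) = 2*U (H(U) = U*2 = 2*U)
I(b, q) = -16 + q*b² (I(b, q) = b²*q - 16 = q*b² - 16 = -16 + q*b²)
n(d) = 3 + 2*d (n(d) = 2*d + 3 = 3 + 2*d)
(364 + n(6))/(76 + I(5, -4)) = (364 + (3 + 2*6))/(76 + (-16 - 4*5²)) = (364 + (3 + 12))/(76 + (-16 - 4*25)) = (364 + 15)/(76 + (-16 - 100)) = 379/(76 - 116) = 379/(-40) = 379*(-1/40) = -379/40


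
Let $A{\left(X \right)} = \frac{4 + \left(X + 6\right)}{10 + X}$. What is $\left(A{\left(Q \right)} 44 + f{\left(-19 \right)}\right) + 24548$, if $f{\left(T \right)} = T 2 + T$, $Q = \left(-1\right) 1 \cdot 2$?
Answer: $24535$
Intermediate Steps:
$Q = -2$ ($Q = \left(-1\right) 2 = -2$)
$f{\left(T \right)} = 3 T$ ($f{\left(T \right)} = 2 T + T = 3 T$)
$A{\left(X \right)} = 1$ ($A{\left(X \right)} = \frac{4 + \left(6 + X\right)}{10 + X} = \frac{10 + X}{10 + X} = 1$)
$\left(A{\left(Q \right)} 44 + f{\left(-19 \right)}\right) + 24548 = \left(1 \cdot 44 + 3 \left(-19\right)\right) + 24548 = \left(44 - 57\right) + 24548 = -13 + 24548 = 24535$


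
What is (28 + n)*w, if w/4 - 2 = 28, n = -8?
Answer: 2400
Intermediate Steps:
w = 120 (w = 8 + 4*28 = 8 + 112 = 120)
(28 + n)*w = (28 - 8)*120 = 20*120 = 2400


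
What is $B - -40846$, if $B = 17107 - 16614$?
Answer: $41339$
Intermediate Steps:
$B = 493$
$B - -40846 = 493 - -40846 = 493 + 40846 = 41339$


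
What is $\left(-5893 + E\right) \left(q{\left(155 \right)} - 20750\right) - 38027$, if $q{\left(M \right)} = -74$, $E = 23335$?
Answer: $-363250235$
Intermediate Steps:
$\left(-5893 + E\right) \left(q{\left(155 \right)} - 20750\right) - 38027 = \left(-5893 + 23335\right) \left(-74 - 20750\right) - 38027 = 17442 \left(-20824\right) - 38027 = -363212208 - 38027 = -363250235$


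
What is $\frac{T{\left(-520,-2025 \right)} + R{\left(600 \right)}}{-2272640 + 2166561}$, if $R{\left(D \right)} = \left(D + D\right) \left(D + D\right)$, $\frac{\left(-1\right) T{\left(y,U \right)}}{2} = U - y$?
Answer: $- \frac{1443010}{106079} \approx -13.603$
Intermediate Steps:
$T{\left(y,U \right)} = - 2 U + 2 y$ ($T{\left(y,U \right)} = - 2 \left(U - y\right) = - 2 U + 2 y$)
$R{\left(D \right)} = 4 D^{2}$ ($R{\left(D \right)} = 2 D 2 D = 4 D^{2}$)
$\frac{T{\left(-520,-2025 \right)} + R{\left(600 \right)}}{-2272640 + 2166561} = \frac{\left(\left(-2\right) \left(-2025\right) + 2 \left(-520\right)\right) + 4 \cdot 600^{2}}{-2272640 + 2166561} = \frac{\left(4050 - 1040\right) + 4 \cdot 360000}{-106079} = \left(3010 + 1440000\right) \left(- \frac{1}{106079}\right) = 1443010 \left(- \frac{1}{106079}\right) = - \frac{1443010}{106079}$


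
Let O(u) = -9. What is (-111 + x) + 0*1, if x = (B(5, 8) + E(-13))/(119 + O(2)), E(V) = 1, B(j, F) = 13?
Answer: -6098/55 ≈ -110.87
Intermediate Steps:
x = 7/55 (x = (13 + 1)/(119 - 9) = 14/110 = 14*(1/110) = 7/55 ≈ 0.12727)
(-111 + x) + 0*1 = (-111 + 7/55) + 0*1 = -6098/55 + 0 = -6098/55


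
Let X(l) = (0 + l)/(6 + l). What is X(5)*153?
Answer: 765/11 ≈ 69.545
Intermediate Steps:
X(l) = l/(6 + l)
X(5)*153 = (5/(6 + 5))*153 = (5/11)*153 = 765/11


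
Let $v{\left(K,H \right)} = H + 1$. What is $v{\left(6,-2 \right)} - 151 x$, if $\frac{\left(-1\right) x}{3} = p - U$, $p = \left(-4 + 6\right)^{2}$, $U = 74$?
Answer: $-31711$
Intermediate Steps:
$v{\left(K,H \right)} = 1 + H$
$p = 4$ ($p = 2^{2} = 4$)
$x = 210$ ($x = - 3 \left(4 - 74\right) = \left(-3\right) \left(-70\right) = 210$)
$v{\left(6,-2 \right)} - 151 x = \left(1 - 2\right) - 31710 = -1 - 31710 = -31711$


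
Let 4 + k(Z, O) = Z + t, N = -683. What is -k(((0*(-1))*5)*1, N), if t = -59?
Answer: 63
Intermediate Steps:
k(Z, O) = -63 + Z (k(Z, O) = -4 + (Z - 59) = -4 + (-59 + Z) = -63 + Z)
-k(((0*(-1))*5)*1, N) = -(-63 + ((0*(-1))*5)*1) = -(-63 + (0*5)*1) = -(-63 + 0*1) = -(-63 + 0) = -1*(-63) = 63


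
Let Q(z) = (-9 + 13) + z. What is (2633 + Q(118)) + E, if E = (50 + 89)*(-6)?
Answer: 1921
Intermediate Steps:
E = -834 (E = 139*(-6) = -834)
Q(z) = 4 + z
(2633 + Q(118)) + E = (2633 + (4 + 118)) - 834 = (2633 + 122) - 834 = 2755 - 834 = 1921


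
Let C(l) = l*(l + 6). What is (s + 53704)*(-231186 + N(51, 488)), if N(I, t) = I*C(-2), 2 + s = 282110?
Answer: -77772044328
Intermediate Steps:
s = 282108 (s = -2 + 282110 = 282108)
C(l) = l*(6 + l)
N(I, t) = -8*I (N(I, t) = I*(-2*(6 - 2)) = I*(-2*4) = I*(-8) = -8*I)
(s + 53704)*(-231186 + N(51, 488)) = (282108 + 53704)*(-231186 - 8*51) = 335812*(-231186 - 408) = 335812*(-231594) = -77772044328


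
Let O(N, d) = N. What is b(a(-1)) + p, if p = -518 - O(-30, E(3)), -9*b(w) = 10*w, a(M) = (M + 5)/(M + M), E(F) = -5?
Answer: -4372/9 ≈ -485.78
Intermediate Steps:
a(M) = (5 + M)/(2*M) (a(M) = (5 + M)/((2*M)) = (5 + M)*(1/(2*M)) = (5 + M)/(2*M))
b(w) = -10*w/9
p = -488 (p = -518 - 1*(-30) = -518 + 30 = -488)
b(a(-1)) + p = -5*(5 - 1)/(9*(-1)) - 488 = -5*(-1)*4/9 - 488 = -10/9*(-2) - 488 = 20/9 - 488 = -4372/9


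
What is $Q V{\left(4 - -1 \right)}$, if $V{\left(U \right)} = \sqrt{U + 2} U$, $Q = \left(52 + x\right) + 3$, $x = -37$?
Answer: $90 \sqrt{7} \approx 238.12$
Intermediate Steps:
$Q = 18$ ($Q = \left(52 - 37\right) + 3 = 15 + 3 = 18$)
$V{\left(U \right)} = U \sqrt{2 + U}$ ($V{\left(U \right)} = \sqrt{2 + U} U = U \sqrt{2 + U}$)
$Q V{\left(4 - -1 \right)} = 18 \left(4 - -1\right) \sqrt{2 + \left(4 - -1\right)} = 18 \left(4 + 1\right) \sqrt{2 + \left(4 + 1\right)} = 18 \cdot 5 \sqrt{2 + 5} = 18 \cdot 5 \sqrt{7} = 90 \sqrt{7}$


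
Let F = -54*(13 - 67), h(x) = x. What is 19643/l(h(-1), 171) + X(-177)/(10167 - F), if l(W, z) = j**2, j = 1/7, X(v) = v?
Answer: 2326379360/2417 ≈ 9.6251e+5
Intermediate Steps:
j = 1/7 ≈ 0.14286
F = 2916 (F = -54*(-54) = 2916)
l(W, z) = 1/49 (l(W, z) = (1/7)**2 = 1/49)
19643/l(h(-1), 171) + X(-177)/(10167 - F) = 19643/(1/49) - 177/(10167 - 1*2916) = 19643*49 - 177/(10167 - 2916) = 962507 - 177/7251 = 962507 - 177*1/7251 = 962507 - 59/2417 = 2326379360/2417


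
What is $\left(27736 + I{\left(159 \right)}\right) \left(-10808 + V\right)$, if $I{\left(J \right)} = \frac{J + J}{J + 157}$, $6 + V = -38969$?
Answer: $- \frac{218171359001}{158} \approx -1.3808 \cdot 10^{9}$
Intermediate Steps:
$V = -38975$ ($V = -6 - 38969 = -38975$)
$I{\left(J \right)} = \frac{2 J}{157 + J}$
$\left(27736 + I{\left(159 \right)}\right) \left(-10808 + V\right) = \left(27736 + 2 \cdot 159 \frac{1}{157 + 159}\right) \left(-10808 - 38975\right) = \left(27736 + 2 \cdot 159 \cdot \frac{1}{316}\right) \left(-49783\right) = \left(27736 + \frac{159}{158}\right) \left(-49783\right) = \frac{4382447}{158} \left(-49783\right) = - \frac{218171359001}{158}$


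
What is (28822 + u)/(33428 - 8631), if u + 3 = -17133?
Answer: 11686/24797 ≈ 0.47127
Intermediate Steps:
u = -17136 (u = -3 - 17133 = -17136)
(28822 + u)/(33428 - 8631) = (28822 - 17136)/(33428 - 8631) = 11686/24797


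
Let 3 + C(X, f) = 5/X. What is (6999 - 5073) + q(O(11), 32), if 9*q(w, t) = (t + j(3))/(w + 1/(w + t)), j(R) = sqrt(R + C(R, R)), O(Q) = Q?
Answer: 4108846/2133 + 43*sqrt(15)/12798 ≈ 1926.3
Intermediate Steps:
C(X, f) = -3 + 5/X
j(R) = sqrt(-3 + R + 5/R) (j(R) = sqrt(R + (-3 + 5/R)) = sqrt(-3 + R + 5/R))
q(w, t) = (t + sqrt(15)/3)/(9*(w + 1/(t + w))) (q(w, t) = ((t + sqrt(-3 + 3 + 5/3))/(w + 1/(w + t)))/9 = ((t + sqrt(-3 + 3 + 5*(1/3)))/(w + 1/(t + w)))/9 = ((t + sqrt(-3 + 3 + 5/3))/(w + 1/(t + w)))/9 = ((t + sqrt(5/3))/(w + 1/(t + w)))/9 = ((t + sqrt(15)/3)/(w + 1/(t + w)))/9 = (t + sqrt(15)/3)/(9*(w + 1/(t + w))))
(6999 - 5073) + q(O(11), 32) = (6999 - 5073) + (3*32**2 + 32*sqrt(15) + 11*sqrt(15) + 3*32*11)/(27*(1 + 11**2 + 32*11)) = 1926 + (3*1024 + 32*sqrt(15) + 11*sqrt(15) + 1056)/(27*(1 + 121 + 352)) = 1926 + (1/27)*(3072 + 32*sqrt(15) + 11*sqrt(15) + 1056)/474 = 1926 + (1/27)*(1/474)*(4128 + 43*sqrt(15)) = 1926 + (688/2133 + 43*sqrt(15)/12798) = 4108846/2133 + 43*sqrt(15)/12798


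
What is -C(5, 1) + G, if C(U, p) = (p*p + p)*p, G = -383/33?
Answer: -449/33 ≈ -13.606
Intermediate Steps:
G = -383/33 (G = -383*1/33 = -383/33 ≈ -11.606)
C(U, p) = p*(p + p²) (C(U, p) = (p² + p)*p = (p + p²)*p = p*(p + p²))
-C(5, 1) + G = -1²*(1 + 1) - 383/33 = -2 - 383/33 = -449/33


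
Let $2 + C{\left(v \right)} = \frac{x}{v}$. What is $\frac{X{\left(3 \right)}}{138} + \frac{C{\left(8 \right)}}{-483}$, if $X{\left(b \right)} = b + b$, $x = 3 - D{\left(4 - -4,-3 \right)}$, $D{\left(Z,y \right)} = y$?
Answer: $\frac{89}{1932} \approx 0.046066$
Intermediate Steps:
$x = 6$ ($x = 3 - -3 = 3 + 3 = 6$)
$X{\left(b \right)} = 2 b$
$C{\left(v \right)} = -2 + \frac{6}{v}$
$\frac{X{\left(3 \right)}}{138} + \frac{C{\left(8 \right)}}{-483} = \frac{2 \cdot 3}{138} + \frac{-2 + \frac{6}{8}}{-483} = 6 \cdot \frac{1}{138} + \left(-2 + 6 \cdot \frac{1}{8}\right) \left(- \frac{1}{483}\right) = \frac{1}{23} + \left(-2 + \frac{3}{4}\right) \left(- \frac{1}{483}\right) = \frac{1}{23} - - \frac{5}{1932} = \frac{1}{23} + \frac{5}{1932} = \frac{89}{1932}$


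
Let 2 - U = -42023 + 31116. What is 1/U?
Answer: 1/10909 ≈ 9.1667e-5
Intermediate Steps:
U = 10909 (U = 2 - (-42023 + 31116) = 2 - 1*(-10907) = 2 + 10907 = 10909)
1/U = 1/10909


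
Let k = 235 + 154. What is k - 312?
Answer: 77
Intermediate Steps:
k = 389
k - 312 = 389 - 312 = 77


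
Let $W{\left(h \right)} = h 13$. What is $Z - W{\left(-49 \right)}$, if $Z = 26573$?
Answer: $27210$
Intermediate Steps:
$W{\left(h \right)} = 13 h$
$Z - W{\left(-49 \right)} = 26573 - 13 \left(-49\right) = 26573 - -637 = 26573 + 637 = 27210$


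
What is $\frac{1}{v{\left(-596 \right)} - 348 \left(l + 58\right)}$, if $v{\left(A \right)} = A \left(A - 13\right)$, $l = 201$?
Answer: $\frac{1}{272832} \approx 3.6653 \cdot 10^{-6}$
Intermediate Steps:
$v{\left(A \right)} = A \left(-13 + A\right)$
$\frac{1}{v{\left(-596 \right)} - 348 \left(l + 58\right)} = \frac{1}{- 596 \left(-13 - 596\right) - 348 \left(201 + 58\right)} = \frac{1}{\left(-596\right) \left(-609\right) - 90132} = \frac{1}{362964 - 90132} = \frac{1}{272832}$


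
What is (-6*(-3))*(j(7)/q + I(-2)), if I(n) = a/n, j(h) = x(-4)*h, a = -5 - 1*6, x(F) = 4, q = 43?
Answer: 4761/43 ≈ 110.72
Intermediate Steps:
a = -11 (a = -5 - 6 = -11)
j(h) = 4*h
I(n) = -11/n
(-6*(-3))*(j(7)/q + I(-2)) = (-6*(-3))*((4*7)/43 - 11/(-2)) = 18*(28*(1/43) - 11*(-½)) = 18*(28/43 + 11/2) = 18*(529/86) = 4761/43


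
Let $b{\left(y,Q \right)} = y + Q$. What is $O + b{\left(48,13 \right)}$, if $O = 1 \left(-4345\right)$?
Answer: $-4284$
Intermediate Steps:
$b{\left(y,Q \right)} = Q + y$
$O = -4345$
$O + b{\left(48,13 \right)} = -4345 + \left(13 + 48\right) = -4345 + 61 = -4284$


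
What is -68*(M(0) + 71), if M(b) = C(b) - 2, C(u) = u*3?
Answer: -4692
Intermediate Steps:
C(u) = 3*u
M(b) = -2 + 3*b (M(b) = 3*b - 2 = -2 + 3*b)
-68*(M(0) + 71) = -68*((-2 + 3*0) + 71) = -68*((-2 + 0) + 71) = -68*(-2 + 71) = -68*69 = -4692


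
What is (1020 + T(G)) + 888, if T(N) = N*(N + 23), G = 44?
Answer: 4856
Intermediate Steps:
T(N) = N*(23 + N)
(1020 + T(G)) + 888 = (1020 + 44*(23 + 44)) + 888 = (1020 + 44*67) + 888 = (1020 + 2948) + 888 = 3968 + 888 = 4856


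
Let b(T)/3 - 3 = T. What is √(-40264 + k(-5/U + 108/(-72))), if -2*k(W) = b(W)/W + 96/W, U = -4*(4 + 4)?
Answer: I*√297514678/86 ≈ 200.57*I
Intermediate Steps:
b(T) = 9 + 3*T
U = -32 (U = -4*8 = -32)
k(W) = -48/W - (9 + 3*W)/(2*W) (k(W) = -((9 + 3*W)/W + 96/W)/2 = -(96/W + (9 + 3*W)/W)/2 = -48/W - (9 + 3*W)/(2*W))
√(-40264 + k(-5/U + 108/(-72))) = √(-40264 + 3*(-35 - (-5/(-32) + 108/(-72)))/(2*(-5/(-32) + 108/(-72)))) = √(-40264 + 3*(-35 - (-5*(-1/32) + 108*(-1/72)))/(2*(-5*(-1/32) + 108*(-1/72)))) = √(-40264 + 3*(-35 - (5/32 - 3/2))/(2*(5/32 - 3/2))) = √(-40264 + 3*(-35 - 1*(-43/32))/(2*(-43/32))) = √(-40264 + (3/2)*(-32/43)*(-35 + 43/32)) = √(-40264 + (3/2)*(-32/43)*(-1077/32)) = √(-40264 + 3231/86) = √(-3459473/86) = I*√297514678/86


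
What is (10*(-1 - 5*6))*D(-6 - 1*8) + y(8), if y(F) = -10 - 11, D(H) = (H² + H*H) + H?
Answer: -117201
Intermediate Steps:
D(H) = H + 2*H² (D(H) = (H² + H²) + H = 2*H² + H = H + 2*H²)
y(F) = -21
(10*(-1 - 5*6))*D(-6 - 1*8) + y(8) = (10*(-1 - 5*6))*((-6 - 1*8)*(1 + 2*(-6 - 1*8))) - 21 = (10*(-1 - 30))*((-6 - 8)*(1 + 2*(-6 - 8))) - 21 = (10*(-31))*(-14*(1 + 2*(-14))) - 21 = -(-4340)*(1 - 28) - 21 = -(-4340)*(-27) - 21 = -310*378 - 21 = -117180 - 21 = -117201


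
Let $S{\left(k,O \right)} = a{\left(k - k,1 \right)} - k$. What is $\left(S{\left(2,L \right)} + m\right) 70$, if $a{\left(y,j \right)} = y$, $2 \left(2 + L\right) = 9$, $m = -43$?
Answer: $-3150$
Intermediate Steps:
$L = \frac{5}{2}$ ($L = -2 + \frac{1}{2} \cdot 9 = -2 + \frac{9}{2} = \frac{5}{2} \approx 2.5$)
$S{\left(k,O \right)} = - k$ ($S{\left(k,O \right)} = \left(k - k\right) - k = 0 - k = - k$)
$\left(S{\left(2,L \right)} + m\right) 70 = \left(\left(-1\right) 2 - 43\right) 70 = \left(-2 - 43\right) 70 = \left(-45\right) 70 = -3150$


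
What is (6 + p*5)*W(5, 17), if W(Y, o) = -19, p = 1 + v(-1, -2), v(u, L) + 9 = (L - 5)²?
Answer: -4009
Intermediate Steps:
v(u, L) = -9 + (-5 + L)² (v(u, L) = -9 + (L - 5)² = -9 + (-5 + L)²)
p = 41 (p = 1 + (-9 + (-5 - 2)²) = 1 + (-9 + (-7)²) = 1 + (-9 + 49) = 1 + 40 = 41)
(6 + p*5)*W(5, 17) = (6 + 41*5)*(-19) = (6 + 205)*(-19) = 211*(-19) = -4009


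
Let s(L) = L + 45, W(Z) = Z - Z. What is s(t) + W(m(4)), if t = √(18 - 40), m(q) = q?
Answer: 45 + I*√22 ≈ 45.0 + 4.6904*I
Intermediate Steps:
W(Z) = 0
t = I*√22 (t = √(-22) = I*√22 ≈ 4.6904*I)
s(L) = 45 + L
s(t) + W(m(4)) = (45 + I*√22) + 0 = 45 + I*√22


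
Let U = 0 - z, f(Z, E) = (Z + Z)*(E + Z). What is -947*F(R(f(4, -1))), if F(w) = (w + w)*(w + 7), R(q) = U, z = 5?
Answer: 18940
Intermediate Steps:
f(Z, E) = 2*Z*(E + Z) (f(Z, E) = (2*Z)*(E + Z) = 2*Z*(E + Z))
U = -5 (U = 0 - 1*5 = 0 - 5 = -5)
R(q) = -5
F(w) = 2*w*(7 + w) (F(w) = (2*w)*(7 + w) = 2*w*(7 + w))
-947*F(R(f(4, -1))) = -1894*(-5)*(7 - 5) = -1894*(-5)*2 = -947*(-20) = 18940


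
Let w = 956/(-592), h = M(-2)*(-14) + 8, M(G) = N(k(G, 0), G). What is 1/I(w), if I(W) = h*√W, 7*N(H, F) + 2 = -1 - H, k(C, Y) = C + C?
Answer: -I*√8843/717 ≈ -0.13115*I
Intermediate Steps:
k(C, Y) = 2*C
N(H, F) = -3/7 - H/7 (N(H, F) = -2/7 + (-1 - H)/7 = -2/7 + (-⅐ - H/7) = -3/7 - H/7)
M(G) = -3/7 - 2*G/7
h = 6 (h = (-3/7 - 2/7*(-2))*(-14) + 8 = (-3/7 + 4/7)*(-14) + 8 = (⅐)*(-14) + 8 = -2 + 8 = 6)
w = -239/148 (w = 956*(-1/592) = -239/148 ≈ -1.6149)
I(W) = 6*√W
1/I(w) = 1/(6*√(-239/148)) = 1/(6*(I*√8843/74)) = 1/(3*I*√8843/37) = -I*√8843/717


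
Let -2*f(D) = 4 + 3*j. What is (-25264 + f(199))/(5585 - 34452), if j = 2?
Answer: 25269/28867 ≈ 0.87536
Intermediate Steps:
f(D) = -5 (f(D) = -(4 + 3*2)/2 = -(4 + 6)/2 = -½*10 = -5)
(-25264 + f(199))/(5585 - 34452) = (-25264 - 5)/(5585 - 34452) = -25269/(-28867) = -25269*(-1/28867) = 25269/28867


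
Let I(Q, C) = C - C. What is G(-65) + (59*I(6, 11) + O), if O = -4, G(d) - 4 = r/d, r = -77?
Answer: 77/65 ≈ 1.1846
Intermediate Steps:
G(d) = 4 - 77/d
I(Q, C) = 0
G(-65) + (59*I(6, 11) + O) = (4 - 77/(-65)) + (59*0 - 4) = (4 - 77*(-1/65)) + (0 - 4) = (4 + 77/65) - 4 = 337/65 - 4 = 77/65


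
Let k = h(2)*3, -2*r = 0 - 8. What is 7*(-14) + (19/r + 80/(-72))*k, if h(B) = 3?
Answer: -261/4 ≈ -65.250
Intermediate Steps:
r = 4 (r = -(0 - 8)/2 = -1/2*(-8) = 4)
k = 9 (k = 3*3 = 9)
7*(-14) + (19/r + 80/(-72))*k = 7*(-14) + (19/4 + 80/(-72))*9 = -98 + (19*(1/4) + 80*(-1/72))*9 = -98 + (19/4 - 10/9)*9 = -98 + (131/36)*9 = -98 + 131/4 = -261/4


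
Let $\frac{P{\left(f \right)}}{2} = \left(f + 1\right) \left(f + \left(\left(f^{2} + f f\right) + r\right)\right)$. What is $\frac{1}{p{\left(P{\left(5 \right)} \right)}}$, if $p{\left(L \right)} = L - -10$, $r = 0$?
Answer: $\frac{1}{670} \approx 0.0014925$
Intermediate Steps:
$P{\left(f \right)} = 2 \left(1 + f\right) \left(f + 2 f^{2}\right)$ ($P{\left(f \right)} = 2 \left(f + 1\right) \left(f + \left(\left(f^{2} + f f\right) + 0\right)\right) = 2 \left(1 + f\right) \left(f + \left(\left(f^{2} + f^{2}\right) + 0\right)\right) = 2 \left(1 + f\right) \left(f + \left(2 f^{2} + 0\right)\right) = 2 \left(1 + f\right) \left(f + 2 f^{2}\right)$)
$p{\left(L \right)} = 10 + L$ ($p{\left(L \right)} = L + 10 = 10 + L$)
$\frac{1}{p{\left(P{\left(5 \right)} \right)}} = \frac{1}{10 + 2 \cdot 5 \left(1 + 2 \cdot 5^{2} + 3 \cdot 5\right)} = \frac{1}{10 + 2 \cdot 5 \left(1 + 2 \cdot 25 + 15\right)} = \frac{1}{10 + 2 \cdot 5 \left(1 + 50 + 15\right)} = \frac{1}{10 + 2 \cdot 5 \cdot 66} = \frac{1}{10 + 660} = \frac{1}{670}$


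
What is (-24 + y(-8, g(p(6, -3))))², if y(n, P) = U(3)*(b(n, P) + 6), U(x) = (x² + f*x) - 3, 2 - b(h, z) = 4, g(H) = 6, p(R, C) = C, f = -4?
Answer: 2304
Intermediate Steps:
b(h, z) = -2 (b(h, z) = 2 - 1*4 = 2 - 4 = -2)
U(x) = -3 + x² - 4*x (U(x) = (x² - 4*x) - 3 = -3 + x² - 4*x)
y(n, P) = -24 (y(n, P) = (-3 + 3² - 4*3)*(-2 + 6) = (-3 + 9 - 12)*4 = -6*4 = -24)
(-24 + y(-8, g(p(6, -3))))² = (-24 - 24)² = (-48)² = 2304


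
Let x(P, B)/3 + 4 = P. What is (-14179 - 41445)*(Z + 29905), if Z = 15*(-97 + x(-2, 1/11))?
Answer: -1567484320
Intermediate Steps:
x(P, B) = -12 + 3*P
Z = -1725 (Z = 15*(-97 + (-12 + 3*(-2))) = 15*(-97 + (-12 - 6)) = 15*(-97 - 18) = 15*(-115) = -1725)
(-14179 - 41445)*(Z + 29905) = (-14179 - 41445)*(-1725 + 29905) = -55624*28180 = -1567484320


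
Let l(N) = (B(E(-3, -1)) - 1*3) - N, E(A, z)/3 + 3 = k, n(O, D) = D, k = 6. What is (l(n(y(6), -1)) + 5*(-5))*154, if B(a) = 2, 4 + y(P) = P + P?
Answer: -3850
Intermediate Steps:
y(P) = -4 + 2*P (y(P) = -4 + (P + P) = -4 + 2*P)
E(A, z) = 9 (E(A, z) = -9 + 3*6 = -9 + 18 = 9)
l(N) = -1 - N (l(N) = (2 - 1*3) - N = (2 - 3) - N = -1 - N)
(l(n(y(6), -1)) + 5*(-5))*154 = ((-1 - 1*(-1)) + 5*(-5))*154 = ((-1 + 1) - 25)*154 = (0 - 25)*154 = -25*154 = -3850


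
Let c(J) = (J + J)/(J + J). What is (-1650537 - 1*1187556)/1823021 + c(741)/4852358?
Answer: -13771441450273/8845950533518 ≈ -1.5568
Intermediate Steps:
c(J) = 1 (c(J) = (2*J)/((2*J)) = (2*J)*(1/(2*J)) = 1)
(-1650537 - 1*1187556)/1823021 + c(741)/4852358 = (-1650537 - 1*1187556)/1823021 + 1/4852358 = (-1650537 - 1187556)*(1/1823021) + 1*(1/4852358) = -2838093*1/1823021 + 1/4852358 = -2838093/1823021 + 1/4852358 = -13771441450273/8845950533518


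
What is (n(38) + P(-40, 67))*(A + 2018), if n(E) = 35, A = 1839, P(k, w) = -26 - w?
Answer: -223706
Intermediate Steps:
(n(38) + P(-40, 67))*(A + 2018) = (35 + (-26 - 1*67))*(1839 + 2018) = (35 + (-26 - 67))*3857 = (35 - 93)*3857 = -58*3857 = -223706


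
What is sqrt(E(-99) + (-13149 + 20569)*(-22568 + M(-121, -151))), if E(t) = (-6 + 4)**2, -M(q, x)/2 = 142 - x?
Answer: 2*I*sqrt(42950669) ≈ 13107.0*I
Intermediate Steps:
M(q, x) = -284 + 2*x (M(q, x) = -2*(142 - x) = -284 + 2*x)
E(t) = 4 (E(t) = (-2)**2 = 4)
sqrt(E(-99) + (-13149 + 20569)*(-22568 + M(-121, -151))) = sqrt(4 + (-13149 + 20569)*(-22568 + (-284 + 2*(-151)))) = sqrt(4 + 7420*(-22568 + (-284 - 302))) = sqrt(4 + 7420*(-22568 - 586)) = sqrt(4 + 7420*(-23154)) = sqrt(4 - 171802680) = sqrt(-171802676) = 2*I*sqrt(42950669)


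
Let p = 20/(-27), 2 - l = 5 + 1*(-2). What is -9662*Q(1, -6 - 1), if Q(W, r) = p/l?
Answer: -193240/27 ≈ -7157.0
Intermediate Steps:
l = -1 (l = 2 - (5 + 1*(-2)) = 2 - (5 - 2) = 2 - 1*3 = 2 - 3 = -1)
p = -20/27 (p = 20*(-1/27) = -20/27 ≈ -0.74074)
Q(W, r) = 20/27 (Q(W, r) = -20/27/(-1) = -20/27*(-1) = 20/27)
-9662*Q(1, -6 - 1) = -9662*20/27 = -193240/27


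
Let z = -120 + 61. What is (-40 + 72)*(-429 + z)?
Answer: -15616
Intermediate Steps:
z = -59
(-40 + 72)*(-429 + z) = (-40 + 72)*(-429 - 59) = 32*(-488) = -15616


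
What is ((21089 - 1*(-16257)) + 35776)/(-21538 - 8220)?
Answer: -36561/14879 ≈ -2.4572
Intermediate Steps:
((21089 - 1*(-16257)) + 35776)/(-21538 - 8220) = ((21089 + 16257) + 35776)/(-29758) = (37346 + 35776)*(-1/29758) = 73122*(-1/29758) = -36561/14879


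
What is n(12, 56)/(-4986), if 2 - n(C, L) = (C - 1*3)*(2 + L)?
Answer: 260/2493 ≈ 0.10429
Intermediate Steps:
n(C, L) = 2 - (-3 + C)*(2 + L) (n(C, L) = 2 - (C - 1*3)*(2 + L) = 2 - (C - 3)*(2 + L) = 2 - (-3 + C)*(2 + L))
n(12, 56)/(-4986) = (8 - 2*12 + 3*56 - 1*12*56)/(-4986) = (8 - 24 + 168 - 672)*(-1/4986) = -520*(-1/4986) = 260/2493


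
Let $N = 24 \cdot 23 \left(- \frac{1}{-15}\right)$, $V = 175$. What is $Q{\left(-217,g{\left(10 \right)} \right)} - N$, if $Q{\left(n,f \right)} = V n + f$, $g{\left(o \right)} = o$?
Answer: $- \frac{190009}{5} \approx -38002.0$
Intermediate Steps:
$Q{\left(n,f \right)} = f + 175 n$ ($Q{\left(n,f \right)} = 175 n + f = f + 175 n$)
$N = \frac{184}{5}$ ($N = 552 \left(\left(-1\right) \left(- \frac{1}{15}\right)\right) = 552 \cdot \frac{1}{15} = \frac{184}{5} \approx 36.8$)
$Q{\left(-217,g{\left(10 \right)} \right)} - N = \left(10 + 175 \left(-217\right)\right) - \frac{184}{5} = \left(10 - 37975\right) - \frac{184}{5} = -37965 - \frac{184}{5} = - \frac{190009}{5}$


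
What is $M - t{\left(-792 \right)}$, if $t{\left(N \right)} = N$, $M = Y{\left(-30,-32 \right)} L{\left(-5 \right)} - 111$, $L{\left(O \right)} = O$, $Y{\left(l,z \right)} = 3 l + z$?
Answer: $1291$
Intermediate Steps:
$Y{\left(l,z \right)} = z + 3 l$
$M = 499$ ($M = \left(-32 + 3 \left(-30\right)\right) \left(-5\right) - 111 = \left(-32 - 90\right) \left(-5\right) - 111 = \left(-122\right) \left(-5\right) - 111 = 610 - 111 = 499$)
$M - t{\left(-792 \right)} = 499 - -792 = 499 + 792 = 1291$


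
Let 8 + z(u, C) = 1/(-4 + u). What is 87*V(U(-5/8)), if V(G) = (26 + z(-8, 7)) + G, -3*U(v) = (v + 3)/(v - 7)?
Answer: 382539/244 ≈ 1567.8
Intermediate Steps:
z(u, C) = -8 + 1/(-4 + u)
U(v) = -(3 + v)/(3*(-7 + v)) (U(v) = -(v + 3)/(3*(v - 7)) = -(3 + v)/(3*(-7 + v)))
V(G) = 215/12 + G (V(G) = (26 + (33 - 8*(-8))/(-4 - 8)) + G = (26 + (33 + 64)/(-12)) + G = (26 - 1/12*97) + G = (26 - 97/12) + G = 215/12 + G)
87*V(U(-5/8)) = 87*(215/12 + (-3 - (-5)/8)/(3*(-7 - 5/8))) = 87*(215/12 + (-3 - (-5)/8)/(3*(-7 - 5*⅛))) = 87*(215/12 + (-3 - 1*(-5/8))/(3*(-7 - 5/8))) = 87*(215/12 + (-3 + 5/8)/(3*(-61/8))) = 87*(215/12 + (⅓)*(-8/61)*(-19/8)) = 87*(215/12 + 19/183) = 87*(4397/244) = 382539/244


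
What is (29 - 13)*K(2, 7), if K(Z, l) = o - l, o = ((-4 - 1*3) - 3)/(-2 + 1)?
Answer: 48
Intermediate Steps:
o = 10 (o = ((-4 - 3) - 3)/(-1) = (-7 - 3)*(-1) = -10*(-1) = 10)
K(Z, l) = 10 - l
(29 - 13)*K(2, 7) = (29 - 13)*(10 - 1*7) = 16*(10 - 7) = 16*3 = 48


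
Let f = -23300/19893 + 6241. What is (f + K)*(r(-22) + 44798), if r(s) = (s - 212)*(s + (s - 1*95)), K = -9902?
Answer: -5633175030652/19893 ≈ -2.8317e+8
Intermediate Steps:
f = 124128913/19893 (f = -23300*1/19893 + 6241 = -23300/19893 + 6241 = 124128913/19893 ≈ 6239.8)
r(s) = (-212 + s)*(-95 + 2*s) (r(s) = (-212 + s)*(s + (s - 95)) = (-212 + s)*(s + (-95 + s)) = (-212 + s)*(-95 + 2*s))
(f + K)*(r(-22) + 44798) = (124128913/19893 - 9902)*((20140 - 519*(-22) + 2*(-22)²) + 44798) = -72851573*((20140 + 11418 + 2*484) + 44798)/19893 = -72851573*((20140 + 11418 + 968) + 44798)/19893 = -72851573*(32526 + 44798)/19893 = -72851573/19893*77324 = -5633175030652/19893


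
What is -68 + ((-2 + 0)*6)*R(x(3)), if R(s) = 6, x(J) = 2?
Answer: -140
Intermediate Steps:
-68 + ((-2 + 0)*6)*R(x(3)) = -68 + ((-2 + 0)*6)*6 = -68 - 2*6*6 = -68 - 12*6 = -68 - 72 = -140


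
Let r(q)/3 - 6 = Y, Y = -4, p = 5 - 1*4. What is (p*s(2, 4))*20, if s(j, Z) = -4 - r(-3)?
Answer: -200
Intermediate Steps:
p = 1 (p = 5 - 4 = 1)
r(q) = 6 (r(q) = 18 + 3*(-4) = 18 - 12 = 6)
s(j, Z) = -10 (s(j, Z) = -4 - 1*6 = -4 - 6 = -10)
(p*s(2, 4))*20 = (1*(-10))*20 = -10*20 = -200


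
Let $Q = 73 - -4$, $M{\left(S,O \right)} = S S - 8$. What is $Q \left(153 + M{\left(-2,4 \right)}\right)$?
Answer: $11473$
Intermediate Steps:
$M{\left(S,O \right)} = -8 + S^{2}$ ($M{\left(S,O \right)} = S^{2} - 8 = -8 + S^{2}$)
$Q = 77$ ($Q = 73 + 4 = 77$)
$Q \left(153 + M{\left(-2,4 \right)}\right) = 77 \left(153 - \left(8 - \left(-2\right)^{2}\right)\right) = 77 \left(153 + \left(-8 + 4\right)\right) = 77 \left(153 - 4\right) = 77 \cdot 149 = 11473$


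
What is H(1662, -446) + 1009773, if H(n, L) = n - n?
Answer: 1009773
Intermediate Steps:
H(n, L) = 0
H(1662, -446) + 1009773 = 0 + 1009773 = 1009773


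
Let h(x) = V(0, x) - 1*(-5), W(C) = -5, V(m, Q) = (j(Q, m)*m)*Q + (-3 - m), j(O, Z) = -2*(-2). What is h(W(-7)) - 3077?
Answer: -3075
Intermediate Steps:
j(O, Z) = 4
V(m, Q) = -3 - m + 4*Q*m (V(m, Q) = (4*m)*Q + (-3 - m) = 4*Q*m + (-3 - m) = -3 - m + 4*Q*m)
h(x) = 2 (h(x) = (-3 - 1*0 + 4*x*0) - 1*(-5) = (-3 + 0 + 0) + 5 = -3 + 5 = 2)
h(W(-7)) - 3077 = 2 - 3077 = -3075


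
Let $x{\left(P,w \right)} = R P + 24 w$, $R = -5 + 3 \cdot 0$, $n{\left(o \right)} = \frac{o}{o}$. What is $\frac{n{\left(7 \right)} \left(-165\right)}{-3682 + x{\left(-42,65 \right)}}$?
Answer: $\frac{165}{1912} \approx 0.086297$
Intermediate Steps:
$n{\left(o \right)} = 1$
$R = -5$ ($R = -5 + 0 = -5$)
$x{\left(P,w \right)} = - 5 P + 24 w$
$\frac{n{\left(7 \right)} \left(-165\right)}{-3682 + x{\left(-42,65 \right)}} = \frac{1 \left(-165\right)}{-3682 + \left(\left(-5\right) \left(-42\right) + 24 \cdot 65\right)} = - \frac{165}{-3682 + \left(210 + 1560\right)} = - \frac{165}{-3682 + 1770} = - \frac{165}{-1912} = \left(-165\right) \left(- \frac{1}{1912}\right) = \frac{165}{1912}$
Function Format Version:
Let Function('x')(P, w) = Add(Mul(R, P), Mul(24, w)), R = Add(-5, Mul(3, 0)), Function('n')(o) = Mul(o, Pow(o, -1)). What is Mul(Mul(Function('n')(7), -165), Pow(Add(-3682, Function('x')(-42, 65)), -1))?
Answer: Rational(165, 1912) ≈ 0.086297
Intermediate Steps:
Function('n')(o) = 1
R = -5 (R = Add(-5, 0) = -5)
Function('x')(P, w) = Add(Mul(-5, P), Mul(24, w))
Mul(Mul(Function('n')(7), -165), Pow(Add(-3682, Function('x')(-42, 65)), -1)) = Mul(Mul(1, -165), Pow(Add(-3682, Add(Mul(-5, -42), Mul(24, 65))), -1)) = Mul(-165, Pow(Add(-3682, Add(210, 1560)), -1)) = Mul(-165, Pow(Add(-3682, 1770), -1)) = Mul(-165, Pow(-1912, -1)) = Mul(-165, Rational(-1, 1912)) = Rational(165, 1912)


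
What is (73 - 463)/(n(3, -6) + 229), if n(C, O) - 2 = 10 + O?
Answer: -78/47 ≈ -1.6596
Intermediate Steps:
n(C, O) = 12 + O (n(C, O) = 2 + (10 + O) = 12 + O)
(73 - 463)/(n(3, -6) + 229) = (73 - 463)/((12 - 6) + 229) = -390/(6 + 229) = -390/235 = -390*1/235 = -78/47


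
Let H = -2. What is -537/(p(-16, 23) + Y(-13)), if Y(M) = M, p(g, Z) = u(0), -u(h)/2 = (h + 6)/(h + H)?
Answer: 537/7 ≈ 76.714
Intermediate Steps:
u(h) = -2*(6 + h)/(-2 + h) (u(h) = -2*(h + 6)/(h - 2) = -2*(6 + h)/(-2 + h))
p(g, Z) = 6 (p(g, Z) = 2*(-6 - 1*0)/(-2 + 0) = 2*(-6 + 0)/(-2) = 2*(-1/2)*(-6) = 6)
-537/(p(-16, 23) + Y(-13)) = -537/(6 - 13) = -537/(-7) = -537*(-1/7) = 537/7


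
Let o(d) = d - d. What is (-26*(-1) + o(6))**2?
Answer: 676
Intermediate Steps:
o(d) = 0
(-26*(-1) + o(6))**2 = (-26*(-1) + 0)**2 = (26 + 0)**2 = 26**2 = 676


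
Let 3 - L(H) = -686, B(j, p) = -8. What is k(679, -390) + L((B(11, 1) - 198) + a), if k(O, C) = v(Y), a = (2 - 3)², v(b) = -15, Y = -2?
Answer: 674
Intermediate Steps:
a = 1 (a = (-1)² = 1)
k(O, C) = -15
L(H) = 689 (L(H) = 3 - 1*(-686) = 3 + 686 = 689)
k(679, -390) + L((B(11, 1) - 198) + a) = -15 + 689 = 674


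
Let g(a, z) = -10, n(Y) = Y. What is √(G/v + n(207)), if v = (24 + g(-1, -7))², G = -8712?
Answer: 3*√885/7 ≈ 12.750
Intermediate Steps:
v = 196 (v = (24 - 10)² = 14² = 196)
√(G/v + n(207)) = √(-8712/196 + 207) = √(-8712*1/196 + 207) = √(-2178/49 + 207) = √(7965/49) = 3*√885/7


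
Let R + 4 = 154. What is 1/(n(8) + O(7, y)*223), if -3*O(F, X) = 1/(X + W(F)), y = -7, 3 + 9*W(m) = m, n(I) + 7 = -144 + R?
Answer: 59/610 ≈ 0.096721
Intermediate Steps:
R = 150 (R = -4 + 154 = 150)
n(I) = -1 (n(I) = -7 + (-144 + 150) = -7 + 6 = -1)
W(m) = -⅓ + m/9
O(F, X) = -1/(3*(-⅓ + X + F/9)) (O(F, X) = -1/(3*(X + (-⅓ + F/9))) = -1/(3*(-⅓ + X + F/9)))
1/(n(8) + O(7, y)*223) = 1/(-1 - 3/(-3 + 7 + 9*(-7))*223) = 1/(-1 - 3/(-3 + 7 - 63)*223) = 1/(-1 - 3/(-59)*223) = 1/(-1 - 3*(-1/59)*223) = 1/(-1 + (3/59)*223) = 1/(-1 + 669/59) = 1/(610/59) = 59/610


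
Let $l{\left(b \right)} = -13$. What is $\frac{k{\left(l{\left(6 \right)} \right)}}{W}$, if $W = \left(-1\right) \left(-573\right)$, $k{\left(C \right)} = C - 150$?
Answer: $- \frac{163}{573} \approx -0.28447$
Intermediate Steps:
$k{\left(C \right)} = -150 + C$ ($k{\left(C \right)} = C - 150 = -150 + C$)
$W = 573$
$\frac{k{\left(l{\left(6 \right)} \right)}}{W} = \frac{-150 - 13}{573} = \left(-163\right) \frac{1}{573} = - \frac{163}{573}$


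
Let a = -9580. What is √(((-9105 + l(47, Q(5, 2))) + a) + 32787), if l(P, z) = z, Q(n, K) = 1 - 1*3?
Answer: 10*√141 ≈ 118.74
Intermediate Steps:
Q(n, K) = -2 (Q(n, K) = 1 - 3 = -2)
√(((-9105 + l(47, Q(5, 2))) + a) + 32787) = √(((-9105 - 2) - 9580) + 32787) = √((-9107 - 9580) + 32787) = √(-18687 + 32787) = √14100 = 10*√141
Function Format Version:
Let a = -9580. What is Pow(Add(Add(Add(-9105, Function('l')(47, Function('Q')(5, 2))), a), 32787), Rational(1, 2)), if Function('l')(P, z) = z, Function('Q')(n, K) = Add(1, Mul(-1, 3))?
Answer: Mul(10, Pow(141, Rational(1, 2))) ≈ 118.74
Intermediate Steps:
Function('Q')(n, K) = -2 (Function('Q')(n, K) = Add(1, -3) = -2)
Pow(Add(Add(Add(-9105, Function('l')(47, Function('Q')(5, 2))), a), 32787), Rational(1, 2)) = Pow(Add(Add(Add(-9105, -2), -9580), 32787), Rational(1, 2)) = Pow(Add(Add(-9107, -9580), 32787), Rational(1, 2)) = Pow(Add(-18687, 32787), Rational(1, 2)) = Pow(14100, Rational(1, 2)) = Mul(10, Pow(141, Rational(1, 2)))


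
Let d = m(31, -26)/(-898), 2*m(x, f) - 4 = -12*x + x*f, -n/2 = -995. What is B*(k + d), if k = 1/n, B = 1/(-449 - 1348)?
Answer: -97419/267606245 ≈ -0.00036404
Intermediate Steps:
n = 1990 (n = -2*(-995) = 1990)
m(x, f) = 2 - 6*x + f*x/2 (m(x, f) = 2 + (-12*x + x*f)/2 = 2 + (-12*x + f*x)/2 = 2 + (-6*x + f*x/2) = 2 - 6*x + f*x/2)
B = -1/1797 (B = 1/(-1797) = -1/1797 ≈ -0.00055648)
d = 587/898 (d = (2 - 6*31 + (½)*(-26)*31)/(-898) = (2 - 186 - 403)*(-1/898) = -587*(-1/898) = 587/898 ≈ 0.65368)
k = 1/1990 ≈ 0.00050251
B*(k + d) = -(1/1990 + 587/898)/1797 = -1/1797*292257/446755 = -97419/267606245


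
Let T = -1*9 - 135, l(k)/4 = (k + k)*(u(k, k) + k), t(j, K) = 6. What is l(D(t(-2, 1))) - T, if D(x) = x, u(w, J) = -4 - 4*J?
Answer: -912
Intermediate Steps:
l(k) = 8*k*(-4 - 3*k) (l(k) = 4*((k + k)*((-4 - 4*k) + k)) = 4*((2*k)*(-4 - 3*k)) = 4*(2*k*(-4 - 3*k)) = 8*k*(-4 - 3*k))
T = -144 (T = -9 - 135 = -144)
l(D(t(-2, 1))) - T = -8*6*(4 + 3*6) - 1*(-144) = -8*6*(4 + 18) + 144 = -8*6*22 + 144 = -1056 + 144 = -912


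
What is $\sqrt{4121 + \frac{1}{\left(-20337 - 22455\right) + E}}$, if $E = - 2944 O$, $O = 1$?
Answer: $\frac{\sqrt{2155058080870}}{22868} \approx 64.195$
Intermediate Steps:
$E = -2944$ ($E = \left(-2944\right) 1 = -2944$)
$\sqrt{4121 + \frac{1}{\left(-20337 - 22455\right) + E}} = \sqrt{4121 + \frac{1}{\left(-20337 - 22455\right) - 2944}} = \sqrt{4121 + \frac{1}{-42792 - 2944}} = \sqrt{4121 + \frac{1}{-45736}} = \sqrt{4121 - \frac{1}{45736}} = \sqrt{\frac{188478055}{45736}} = \frac{\sqrt{2155058080870}}{22868}$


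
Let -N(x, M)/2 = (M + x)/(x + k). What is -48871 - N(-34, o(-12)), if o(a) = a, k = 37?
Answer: -146705/3 ≈ -48902.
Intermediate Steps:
N(x, M) = -2*(M + x)/(37 + x) (N(x, M) = -2*(M + x)/(x + 37) = -2*(M + x)/(37 + x))
-48871 - N(-34, o(-12)) = -48871 - 2*(-1*(-12) - 1*(-34))/(37 - 34) = -48871 - 2*(12 + 34)/3 = -48871 - 2*46/3 = -48871 - 1*92/3 = -48871 - 92/3 = -146705/3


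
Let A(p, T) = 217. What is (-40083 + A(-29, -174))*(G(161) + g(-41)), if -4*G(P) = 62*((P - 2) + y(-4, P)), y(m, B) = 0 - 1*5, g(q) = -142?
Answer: 100821114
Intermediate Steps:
y(m, B) = -5 (y(m, B) = 0 - 5 = -5)
G(P) = 217/2 - 31*P/2 (G(P) = -31*((P - 2) - 5)/2 = -31*((-2 + P) - 5)/2 = -31*(-7 + P)/2 = -(-434 + 62*P)/4 = 217/2 - 31*P/2)
(-40083 + A(-29, -174))*(G(161) + g(-41)) = (-40083 + 217)*((217/2 - 31/2*161) - 142) = -39866*((217/2 - 4991/2) - 142) = -39866*(-2387 - 142) = -39866*(-2529) = 100821114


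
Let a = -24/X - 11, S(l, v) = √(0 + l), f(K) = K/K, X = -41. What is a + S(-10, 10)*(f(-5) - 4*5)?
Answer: -427/41 - 19*I*√10 ≈ -10.415 - 60.083*I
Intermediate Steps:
f(K) = 1
S(l, v) = √l
a = -427/41 (a = -24/(-41) - 11 = -24*(-1/41) - 11 = 24/41 - 11 = -427/41 ≈ -10.415)
a + S(-10, 10)*(f(-5) - 4*5) = -427/41 + √(-10)*(1 - 4*5) = -427/41 + (I*√10)*(1 - 20) = -427/41 + (I*√10)*(-19) = -427/41 - 19*I*√10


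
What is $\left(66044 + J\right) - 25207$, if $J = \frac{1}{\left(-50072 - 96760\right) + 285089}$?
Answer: $\frac{5646001110}{138257} \approx 40837.0$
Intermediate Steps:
$J = \frac{1}{138257}$ ($J = \frac{1}{\left(-50072 - 96760\right) + 285089} = \frac{1}{-146832 + 285089} = \frac{1}{138257} \approx 7.2329 \cdot 10^{-6}$)
$\left(66044 + J\right) - 25207 = \left(66044 + \frac{1}{138257}\right) - 25207 = \frac{9131045309}{138257} - 25207 = \frac{5646001110}{138257}$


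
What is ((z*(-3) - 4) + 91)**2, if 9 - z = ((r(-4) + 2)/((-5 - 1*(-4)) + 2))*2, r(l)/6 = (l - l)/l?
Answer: 5184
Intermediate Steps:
r(l) = 0 (r(l) = 6*((l - l)/l) = 6*(0/l) = 6*0 = 0)
z = 5 (z = 9 - (0 + 2)/((-5 - 1*(-4)) + 2)*2 = 9 - 2/((-5 + 4) + 2)*2 = 9 - 2/(-1 + 2)*2 = 9 - 2/1*2 = 9 - 2*1*2 = 9 - 2*2 = 9 - 1*4 = 9 - 4 = 5)
((z*(-3) - 4) + 91)**2 = ((5*(-3) - 4) + 91)**2 = ((-15 - 4) + 91)**2 = (-19 + 91)**2 = 72**2 = 5184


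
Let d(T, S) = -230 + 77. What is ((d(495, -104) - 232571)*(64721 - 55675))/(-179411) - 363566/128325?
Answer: 270087296096174/23022916575 ≈ 11731.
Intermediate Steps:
d(T, S) = -153
((d(495, -104) - 232571)*(64721 - 55675))/(-179411) - 363566/128325 = ((-153 - 232571)*(64721 - 55675))/(-179411) - 363566/128325 = -232724*9046*(-1/179411) - 363566*1/128325 = -2105221304*(-1/179411) - 363566/128325 = 2105221304/179411 - 363566/128325 = 270087296096174/23022916575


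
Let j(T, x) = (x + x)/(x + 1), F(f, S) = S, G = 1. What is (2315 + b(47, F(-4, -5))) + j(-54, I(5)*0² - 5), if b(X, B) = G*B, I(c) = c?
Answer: 4625/2 ≈ 2312.5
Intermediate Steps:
j(T, x) = 2*x/(1 + x) (j(T, x) = (2*x)/(1 + x) = 2*x/(1 + x))
b(X, B) = B (b(X, B) = 1*B = B)
(2315 + b(47, F(-4, -5))) + j(-54, I(5)*0² - 5) = (2315 - 5) + 2*(5*0² - 5)/(1 + (5*0² - 5)) = 2310 + 2*(5*0 - 5)/(1 + (5*0 - 5)) = 2310 + 2*(0 - 5)/(1 + (0 - 5)) = 2310 + 2*(-5)/(1 - 5) = 2310 + 2*(-5)/(-4) = 2310 + 2*(-5)*(-¼) = 2310 + 5/2 = 4625/2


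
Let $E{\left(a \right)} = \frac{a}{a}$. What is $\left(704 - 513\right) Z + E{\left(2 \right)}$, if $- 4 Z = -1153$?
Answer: $\frac{220227}{4} \approx 55057.0$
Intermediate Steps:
$Z = \frac{1153}{4}$ ($Z = \left(- \frac{1}{4}\right) \left(-1153\right) = \frac{1153}{4} \approx 288.25$)
$E{\left(a \right)} = 1$
$\left(704 - 513\right) Z + E{\left(2 \right)} = \left(704 - 513\right) \frac{1153}{4} + 1 = 191 \cdot \frac{1153}{4} + 1 = \frac{220223}{4} + 1 = \frac{220227}{4}$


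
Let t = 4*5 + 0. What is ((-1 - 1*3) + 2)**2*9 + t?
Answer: 56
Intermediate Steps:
t = 20 (t = 20 + 0 = 20)
((-1 - 1*3) + 2)**2*9 + t = ((-1 - 1*3) + 2)**2*9 + 20 = ((-1 - 3) + 2)**2*9 + 20 = (-4 + 2)**2*9 + 20 = (-2)**2*9 + 20 = 4*9 + 20 = 36 + 20 = 56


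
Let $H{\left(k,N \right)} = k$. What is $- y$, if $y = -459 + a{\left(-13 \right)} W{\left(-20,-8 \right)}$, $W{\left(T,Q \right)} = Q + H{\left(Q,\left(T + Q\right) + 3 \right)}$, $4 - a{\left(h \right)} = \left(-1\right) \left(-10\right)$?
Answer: $363$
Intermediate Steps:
$a{\left(h \right)} = -6$ ($a{\left(h \right)} = 4 - \left(-1\right) \left(-10\right) = 4 - 10 = -6$)
$W{\left(T,Q \right)} = 2 Q$ ($W{\left(T,Q \right)} = Q + Q = 2 Q$)
$y = -363$ ($y = -459 - 6 \cdot 2 \left(-8\right) = -459 - -96 = -459 + 96 = -363$)
$- y = \left(-1\right) \left(-363\right) = 363$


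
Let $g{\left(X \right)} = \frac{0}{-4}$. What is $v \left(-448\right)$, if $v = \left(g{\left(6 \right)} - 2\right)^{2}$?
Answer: $-1792$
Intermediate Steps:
$g{\left(X \right)} = 0$ ($g{\left(X \right)} = 0 \left(- \frac{1}{4}\right) = 0$)
$v = 4$ ($v = \left(0 - 2\right)^{2} = \left(-2\right)^{2} = 4$)
$v \left(-448\right) = 4 \left(-448\right) = -1792$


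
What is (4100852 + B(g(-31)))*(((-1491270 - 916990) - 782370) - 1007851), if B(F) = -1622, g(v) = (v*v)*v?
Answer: -17210539269630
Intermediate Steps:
g(v) = v**3 (g(v) = v**2*v = v**3)
(4100852 + B(g(-31)))*(((-1491270 - 916990) - 782370) - 1007851) = (4100852 - 1622)*(((-1491270 - 916990) - 782370) - 1007851) = 4099230*((-2408260 - 782370) - 1007851) = 4099230*(-3190630 - 1007851) = 4099230*(-4198481) = -17210539269630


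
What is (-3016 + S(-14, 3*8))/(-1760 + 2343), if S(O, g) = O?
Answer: -3030/583 ≈ -5.1973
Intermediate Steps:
(-3016 + S(-14, 3*8))/(-1760 + 2343) = (-3016 - 14)/(-1760 + 2343) = -3030/583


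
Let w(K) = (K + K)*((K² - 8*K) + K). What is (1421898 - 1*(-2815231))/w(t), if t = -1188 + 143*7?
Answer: -4237129/13567972 ≈ -0.31229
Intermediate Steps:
t = -187 (t = -1188 + 1001 = -187)
w(K) = 2*K*(K² - 7*K) (w(K) = (2*K)*(K² - 7*K) = 2*K*(K² - 7*K))
(1421898 - 1*(-2815231))/w(t) = (1421898 - 1*(-2815231))/((2*(-187)²*(-7 - 187))) = (1421898 + 2815231)/((2*34969*(-194))) = 4237129/(-13567972) = 4237129*(-1/13567972) = -4237129/13567972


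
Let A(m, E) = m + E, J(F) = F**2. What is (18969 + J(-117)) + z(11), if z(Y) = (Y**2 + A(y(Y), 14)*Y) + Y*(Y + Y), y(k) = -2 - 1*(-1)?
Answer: 33164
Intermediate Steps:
y(k) = -1 (y(k) = -2 + 1 = -1)
A(m, E) = E + m
z(Y) = 3*Y**2 + 13*Y (z(Y) = (Y**2 + (14 - 1)*Y) + Y*(Y + Y) = (Y**2 + 13*Y) + Y*(2*Y) = (Y**2 + 13*Y) + 2*Y**2 = 3*Y**2 + 13*Y)
(18969 + J(-117)) + z(11) = (18969 + (-117)**2) + 11*(13 + 3*11) = (18969 + 13689) + 11*(13 + 33) = 32658 + 11*46 = 32658 + 506 = 33164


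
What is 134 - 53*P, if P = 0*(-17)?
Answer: 134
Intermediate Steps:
P = 0
134 - 53*P = 134 - 53*0 = 134 + 0 = 134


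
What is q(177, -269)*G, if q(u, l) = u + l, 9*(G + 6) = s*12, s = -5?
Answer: 3496/3 ≈ 1165.3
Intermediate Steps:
G = -38/3 (G = -6 + (-5*12)/9 = -6 + (⅑)*(-60) = -6 - 20/3 = -38/3 ≈ -12.667)
q(u, l) = l + u
q(177, -269)*G = (-269 + 177)*(-38/3) = -92*(-38/3) = 3496/3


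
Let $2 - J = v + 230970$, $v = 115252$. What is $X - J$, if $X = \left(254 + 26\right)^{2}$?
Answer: $424620$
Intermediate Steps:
$X = 78400$ ($X = 280^{2} = 78400$)
$J = -346220$ ($J = 2 - \left(115252 + 230970\right) = 2 - 346222 = -346220$)
$X - J = 78400 - -346220 = 78400 + 346220 = 424620$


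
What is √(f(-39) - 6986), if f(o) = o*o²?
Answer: I*√66305 ≈ 257.5*I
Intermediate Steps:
f(o) = o³
√(f(-39) - 6986) = √((-39)³ - 6986) = √(-59319 - 6986) = √(-66305) = I*√66305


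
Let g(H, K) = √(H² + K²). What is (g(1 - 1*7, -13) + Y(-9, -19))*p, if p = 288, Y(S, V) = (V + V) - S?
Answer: -8352 + 288*√205 ≈ -4228.5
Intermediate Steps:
Y(S, V) = -S + 2*V (Y(S, V) = 2*V - S = -S + 2*V)
(g(1 - 1*7, -13) + Y(-9, -19))*p = (√((1 - 1*7)² + (-13)²) + (-1*(-9) + 2*(-19)))*288 = (√((1 - 7)² + 169) + (9 - 38))*288 = (√((-6)² + 169) - 29)*288 = (√(36 + 169) - 29)*288 = (√205 - 29)*288 = (-29 + √205)*288 = -8352 + 288*√205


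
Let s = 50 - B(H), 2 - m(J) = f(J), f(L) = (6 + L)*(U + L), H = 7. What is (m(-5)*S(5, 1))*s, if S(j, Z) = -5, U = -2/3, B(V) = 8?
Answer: -1610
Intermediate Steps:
U = -⅔ (U = -2*⅓ = -⅔ ≈ -0.66667)
f(L) = (6 + L)*(-⅔ + L)
m(J) = 6 - J² - 16*J/3 (m(J) = 2 - (-4 + J² + 16*J/3) = 2 + (4 - J² - 16*J/3) = 6 - J² - 16*J/3)
s = 42 (s = 50 - 1*8 = 50 - 8 = 42)
(m(-5)*S(5, 1))*s = ((6 - 1*(-5)² - 16/3*(-5))*(-5))*42 = ((6 - 1*25 + 80/3)*(-5))*42 = ((6 - 25 + 80/3)*(-5))*42 = ((23/3)*(-5))*42 = -115/3*42 = -1610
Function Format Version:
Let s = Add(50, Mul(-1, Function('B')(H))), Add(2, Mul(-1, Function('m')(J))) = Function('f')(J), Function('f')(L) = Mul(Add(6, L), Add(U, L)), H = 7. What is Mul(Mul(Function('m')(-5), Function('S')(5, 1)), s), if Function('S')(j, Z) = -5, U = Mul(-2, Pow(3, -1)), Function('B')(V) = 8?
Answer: -1610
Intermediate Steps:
U = Rational(-2, 3) (U = Mul(-2, Rational(1, 3)) = Rational(-2, 3) ≈ -0.66667)
Function('f')(L) = Mul(Add(6, L), Add(Rational(-2, 3), L))
Function('m')(J) = Add(6, Mul(-1, Pow(J, 2)), Mul(Rational(-16, 3), J)) (Function('m')(J) = Add(2, Mul(-1, Add(-4, Pow(J, 2), Mul(Rational(16, 3), J)))) = Add(2, Add(4, Mul(-1, Pow(J, 2)), Mul(Rational(-16, 3), J))) = Add(6, Mul(-1, Pow(J, 2)), Mul(Rational(-16, 3), J)))
s = 42 (s = Add(50, Mul(-1, 8)) = Add(50, -8) = 42)
Mul(Mul(Function('m')(-5), Function('S')(5, 1)), s) = Mul(Mul(Add(6, Mul(-1, Pow(-5, 2)), Mul(Rational(-16, 3), -5)), -5), 42) = Mul(Mul(Add(6, Mul(-1, 25), Rational(80, 3)), -5), 42) = Mul(Mul(Add(6, -25, Rational(80, 3)), -5), 42) = Mul(Mul(Rational(23, 3), -5), 42) = Mul(Rational(-115, 3), 42) = -1610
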